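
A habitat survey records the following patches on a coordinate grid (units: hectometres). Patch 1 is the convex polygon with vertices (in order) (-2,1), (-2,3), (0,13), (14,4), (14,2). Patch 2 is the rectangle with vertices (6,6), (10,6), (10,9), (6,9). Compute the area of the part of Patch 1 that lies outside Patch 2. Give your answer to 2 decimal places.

|Patch 1| = 111, |Patch 1∩Patch 2| = 7.4127.
|Patch 1 ∖ Patch 2| = |Patch 1| − |Patch 1∩Patch 2| = 111 − 7.4127 = 103.59.

103.59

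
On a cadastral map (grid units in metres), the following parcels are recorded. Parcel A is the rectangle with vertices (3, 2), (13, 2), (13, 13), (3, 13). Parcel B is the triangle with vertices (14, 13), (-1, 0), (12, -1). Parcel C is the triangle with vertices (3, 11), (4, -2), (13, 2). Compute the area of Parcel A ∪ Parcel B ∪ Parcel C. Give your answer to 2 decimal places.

By inclusion–exclusion:
Individual areas: |Parcel A| = 110, |Parcel B| = 92, |Parcel C| = 60.5.
|Parcel A∩Parcel B| = 56.8571.
|Parcel A∩Parcel C| = 41.8846.
|Parcel B∩Parcel C| = 43.6735.
|Parcel A∩Parcel B∩Parcel C| = 27.7391.
|Parcel A ∪ Parcel B ∪ Parcel C| = 262.5 − 142.4153 + 27.7391 = 147.82.

147.82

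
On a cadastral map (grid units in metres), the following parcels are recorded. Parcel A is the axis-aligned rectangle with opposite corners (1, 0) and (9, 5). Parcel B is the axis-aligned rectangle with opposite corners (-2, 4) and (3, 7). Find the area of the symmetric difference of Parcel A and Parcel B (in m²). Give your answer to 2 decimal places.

51.00

|Parcel A∩Parcel B|: x∈[1,3], y∈[4,5] → 2·1 = 2.
|Parcel A △ Parcel B| = |Parcel A| + |Parcel B| − 2·|Parcel A∩Parcel B| = 40 + 15 − 4 = 51.00.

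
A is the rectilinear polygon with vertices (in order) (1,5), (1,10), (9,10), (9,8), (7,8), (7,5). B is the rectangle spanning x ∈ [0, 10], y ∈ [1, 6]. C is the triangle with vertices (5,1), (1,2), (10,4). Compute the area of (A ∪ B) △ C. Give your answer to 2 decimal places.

|A ∪ B| = 78.
|(A ∪ B) ∩ C| = 8.5.
|(A ∪ B) △ C| = 78 + 8.5 − 17 = 69.50.

69.50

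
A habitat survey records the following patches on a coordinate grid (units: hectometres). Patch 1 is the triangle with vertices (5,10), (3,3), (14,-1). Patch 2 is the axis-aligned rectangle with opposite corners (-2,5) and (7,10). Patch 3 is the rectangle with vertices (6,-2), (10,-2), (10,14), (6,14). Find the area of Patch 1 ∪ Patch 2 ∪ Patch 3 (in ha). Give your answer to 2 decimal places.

By inclusion–exclusion:
Individual areas: |Patch 1| = 42.5, |Patch 2| = 45, |Patch 3| = 64.
|Patch 1∩Patch 2| = 11.127.
|Patch 1∩Patch 3| = 20.6061.
|Patch 2∩Patch 3|: x∈[6,7], y∈[5,10] → 1·5 = 5.
|Patch 1∩Patch 2∩Patch 3| = 3.1667.
|Patch 1 ∪ Patch 2 ∪ Patch 3| = 151.5 − 36.733 + 3.1667 = 117.93.

117.93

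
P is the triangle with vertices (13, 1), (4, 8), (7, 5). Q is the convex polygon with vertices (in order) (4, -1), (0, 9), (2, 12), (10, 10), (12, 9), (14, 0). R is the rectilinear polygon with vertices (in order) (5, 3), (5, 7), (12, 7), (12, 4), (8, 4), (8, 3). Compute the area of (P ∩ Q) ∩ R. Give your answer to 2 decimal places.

1.89

The region (P ∩ Q) ∩ R is the polygon with vertices (5,7), (5.286,7), (9.143,4), (8.5,4), (7,5).
By the shoelace formula its area is 1.89.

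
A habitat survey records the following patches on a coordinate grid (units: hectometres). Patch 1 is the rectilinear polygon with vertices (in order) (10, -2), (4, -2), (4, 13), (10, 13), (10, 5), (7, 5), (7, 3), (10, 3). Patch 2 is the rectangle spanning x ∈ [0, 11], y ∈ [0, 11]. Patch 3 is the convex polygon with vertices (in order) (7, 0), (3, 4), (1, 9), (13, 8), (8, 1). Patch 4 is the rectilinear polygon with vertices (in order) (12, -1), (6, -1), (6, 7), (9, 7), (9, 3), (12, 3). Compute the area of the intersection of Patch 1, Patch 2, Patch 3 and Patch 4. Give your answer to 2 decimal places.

14.43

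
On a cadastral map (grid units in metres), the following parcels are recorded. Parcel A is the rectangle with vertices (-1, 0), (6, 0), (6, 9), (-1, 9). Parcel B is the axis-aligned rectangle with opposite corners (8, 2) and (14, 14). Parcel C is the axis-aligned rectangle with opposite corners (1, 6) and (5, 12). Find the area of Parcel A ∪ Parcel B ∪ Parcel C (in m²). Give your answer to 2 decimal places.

By inclusion–exclusion:
Individual areas: |Parcel A| = 63, |Parcel B| = 72, |Parcel C| = 24.
|Parcel A∩Parcel B| = 0 (no overlap).
|Parcel A∩Parcel C|: x∈[1,5], y∈[6,9] → 4·3 = 12.
|Parcel B∩Parcel C| = 0 (no overlap).
|Parcel A∩Parcel B∩Parcel C| = 0.
|Parcel A ∪ Parcel B ∪ Parcel C| = 159 − 12 + 0 = 147.00.

147.00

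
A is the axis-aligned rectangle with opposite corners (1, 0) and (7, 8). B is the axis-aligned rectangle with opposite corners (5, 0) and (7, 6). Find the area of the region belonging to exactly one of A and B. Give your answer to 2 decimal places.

36.00

|A∩B|: x∈[5,7], y∈[0,6] → 2·6 = 12.
|A △ B| = |A| + |B| − 2·|A∩B| = 48 + 12 − 24 = 36.00.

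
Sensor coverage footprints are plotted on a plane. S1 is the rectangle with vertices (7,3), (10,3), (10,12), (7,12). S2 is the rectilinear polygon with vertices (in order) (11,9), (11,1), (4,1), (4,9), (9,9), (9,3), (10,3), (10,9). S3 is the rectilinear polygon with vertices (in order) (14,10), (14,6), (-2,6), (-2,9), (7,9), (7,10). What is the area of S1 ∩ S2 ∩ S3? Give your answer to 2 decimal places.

6.00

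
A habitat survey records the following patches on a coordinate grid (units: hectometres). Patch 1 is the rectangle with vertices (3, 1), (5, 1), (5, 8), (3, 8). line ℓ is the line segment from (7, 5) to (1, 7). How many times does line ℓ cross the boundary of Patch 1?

The segment meets the boundary at (3,6.333), (5,5.667).

2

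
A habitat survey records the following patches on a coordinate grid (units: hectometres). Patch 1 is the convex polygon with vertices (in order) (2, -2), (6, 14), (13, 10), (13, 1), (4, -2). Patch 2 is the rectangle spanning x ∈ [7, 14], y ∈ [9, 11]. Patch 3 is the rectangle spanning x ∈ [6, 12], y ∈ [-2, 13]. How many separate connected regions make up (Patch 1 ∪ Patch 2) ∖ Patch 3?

2

(Patch 1 ∪ Patch 2) ∖ Patch 3 splits into 2 disjoint pieces (area 32.2083, area 12.1667).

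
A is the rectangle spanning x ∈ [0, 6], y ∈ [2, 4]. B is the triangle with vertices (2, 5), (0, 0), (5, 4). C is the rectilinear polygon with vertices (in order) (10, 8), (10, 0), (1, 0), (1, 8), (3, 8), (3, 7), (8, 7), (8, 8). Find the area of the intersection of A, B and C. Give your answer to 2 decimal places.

5.05

The intersection is the polygon with vertices (2.5,2), (1,2), (1,2.5), (1.6,4), (5,4).
By the shoelace formula its area is 5.05.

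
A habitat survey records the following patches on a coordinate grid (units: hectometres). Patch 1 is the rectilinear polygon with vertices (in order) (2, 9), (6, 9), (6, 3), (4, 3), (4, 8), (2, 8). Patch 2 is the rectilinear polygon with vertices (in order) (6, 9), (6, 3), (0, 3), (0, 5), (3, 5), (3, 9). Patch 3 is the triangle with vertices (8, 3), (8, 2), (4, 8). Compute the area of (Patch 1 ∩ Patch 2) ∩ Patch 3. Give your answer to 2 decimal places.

0.50

The region (Patch 1 ∩ Patch 2) ∩ Patch 3 is the polygon with vertices (6,5), (4,8), (6,5.5).
By the shoelace formula its area is 0.50.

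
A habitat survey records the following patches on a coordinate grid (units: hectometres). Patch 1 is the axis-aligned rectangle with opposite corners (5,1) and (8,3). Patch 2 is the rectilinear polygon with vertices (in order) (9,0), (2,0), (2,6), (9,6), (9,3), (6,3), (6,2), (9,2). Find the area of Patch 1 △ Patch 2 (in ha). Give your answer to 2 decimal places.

|Patch 1| = 6, |Patch 2| = 39, |Patch 1∩Patch 2| = 4.
|Patch 1 △ Patch 2| = |Patch 1| + |Patch 2| − 2·|Patch 1∩Patch 2| = 6 + 39 − 8 = 37.00.

37.00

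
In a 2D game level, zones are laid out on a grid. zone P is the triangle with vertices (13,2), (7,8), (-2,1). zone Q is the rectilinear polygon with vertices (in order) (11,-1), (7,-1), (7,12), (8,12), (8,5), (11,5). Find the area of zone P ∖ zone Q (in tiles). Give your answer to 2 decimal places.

|zone P| = 48, |zone P∩zone Q| = 15.0667.
|zone P ∖ zone Q| = |zone P| − |zone P∩zone Q| = 48 − 15.0667 = 32.93.

32.93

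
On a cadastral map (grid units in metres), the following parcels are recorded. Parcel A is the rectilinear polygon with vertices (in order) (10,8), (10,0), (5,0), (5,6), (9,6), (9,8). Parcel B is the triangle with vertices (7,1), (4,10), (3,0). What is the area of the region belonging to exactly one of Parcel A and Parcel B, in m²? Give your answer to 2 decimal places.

|Parcel A| = 32, |Parcel B| = 19.5, |Parcel A∩Parcel B| = 6.3333.
|Parcel A △ Parcel B| = |Parcel A| + |Parcel B| − 2·|Parcel A∩Parcel B| = 32 + 19.5 − 12.6667 = 38.83.

38.83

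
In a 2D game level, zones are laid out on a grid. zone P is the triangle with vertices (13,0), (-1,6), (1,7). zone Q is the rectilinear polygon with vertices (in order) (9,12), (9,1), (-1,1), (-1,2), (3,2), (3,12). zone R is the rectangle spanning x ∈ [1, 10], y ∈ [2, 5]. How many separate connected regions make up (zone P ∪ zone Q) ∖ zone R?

(zone P ∪ zone Q) ∖ zone R splits into 2 disjoint pieces (area 11.1429, area 46.6667).

2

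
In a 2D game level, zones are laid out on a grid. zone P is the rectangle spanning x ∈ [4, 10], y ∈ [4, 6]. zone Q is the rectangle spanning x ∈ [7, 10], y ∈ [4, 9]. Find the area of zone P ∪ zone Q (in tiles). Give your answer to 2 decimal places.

21.00

By inclusion–exclusion:
Individual areas: |zone P| = 12, |zone Q| = 15.
|zone P∩zone Q|: x∈[7,10], y∈[4,6] → 3·2 = 6.
|zone P ∪ zone Q| = 27 − 6 = 21.00.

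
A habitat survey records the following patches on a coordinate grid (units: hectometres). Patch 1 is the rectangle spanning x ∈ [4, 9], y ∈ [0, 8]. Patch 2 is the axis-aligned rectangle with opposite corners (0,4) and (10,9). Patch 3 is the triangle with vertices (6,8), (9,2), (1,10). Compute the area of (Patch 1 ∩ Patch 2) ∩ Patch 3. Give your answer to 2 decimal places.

The region (Patch 1 ∩ Patch 2) ∩ Patch 3 is the polygon with vertices (6,8), (8,4), (7,4), (4,7), (4,8).
By the shoelace formula its area is 7.50.

7.50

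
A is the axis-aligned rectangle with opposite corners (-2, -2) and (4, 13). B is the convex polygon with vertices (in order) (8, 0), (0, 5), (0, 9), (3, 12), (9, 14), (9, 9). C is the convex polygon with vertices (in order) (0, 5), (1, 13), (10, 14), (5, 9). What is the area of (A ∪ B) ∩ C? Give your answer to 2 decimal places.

34.81

The region (A ∪ B) ∩ C is the polygon with vertices (4,13), (4,12.333), (8.5,13.833), (9,13.889), (9,13), (5,9), (0,5), (1,13).
By the shoelace formula its area is 34.81.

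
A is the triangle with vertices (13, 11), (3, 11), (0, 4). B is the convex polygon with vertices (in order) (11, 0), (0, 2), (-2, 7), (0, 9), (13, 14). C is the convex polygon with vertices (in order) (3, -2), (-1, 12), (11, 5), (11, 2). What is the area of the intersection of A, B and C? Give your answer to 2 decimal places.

14.32

The intersection is the polygon with vertices (1.114,4.6), (0.771,5.8), (2.543,9.933), (6.611,7.56).
By the shoelace formula its area is 14.32.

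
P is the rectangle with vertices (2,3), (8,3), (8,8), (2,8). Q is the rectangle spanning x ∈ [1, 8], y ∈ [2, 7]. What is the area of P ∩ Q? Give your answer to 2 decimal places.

24.00

|P∩Q|: x∈[2,8], y∈[3,7] → 6·4 = 24.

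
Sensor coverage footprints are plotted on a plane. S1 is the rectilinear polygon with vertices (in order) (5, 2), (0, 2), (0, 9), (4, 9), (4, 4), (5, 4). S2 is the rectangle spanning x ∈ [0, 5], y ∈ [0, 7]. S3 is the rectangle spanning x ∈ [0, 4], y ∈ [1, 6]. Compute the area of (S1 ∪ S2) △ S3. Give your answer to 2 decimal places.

23.00

|S1 ∪ S2| = 43.
|(S1 ∪ S2) ∩ S3| = 20.
|(S1 ∪ S2) △ S3| = 43 + 20 − 40 = 23.00.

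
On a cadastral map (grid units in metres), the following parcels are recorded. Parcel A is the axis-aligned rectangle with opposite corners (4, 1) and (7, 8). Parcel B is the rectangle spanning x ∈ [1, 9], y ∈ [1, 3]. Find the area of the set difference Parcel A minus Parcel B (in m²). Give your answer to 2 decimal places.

15.00

|Parcel A∩Parcel B|: x∈[4,7], y∈[1,3] → 3·2 = 6.
|Parcel A| = 21.
|Parcel A ∖ Parcel B| = |Parcel A| − |Parcel A∩Parcel B| = 21 − 6 = 15.00.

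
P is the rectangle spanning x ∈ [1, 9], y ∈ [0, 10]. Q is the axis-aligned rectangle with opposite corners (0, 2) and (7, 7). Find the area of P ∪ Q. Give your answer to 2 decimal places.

85.00

By inclusion–exclusion:
Individual areas: |P| = 80, |Q| = 35.
|P∩Q|: x∈[1,7], y∈[2,7] → 6·5 = 30.
|P ∪ Q| = 115 − 30 = 85.00.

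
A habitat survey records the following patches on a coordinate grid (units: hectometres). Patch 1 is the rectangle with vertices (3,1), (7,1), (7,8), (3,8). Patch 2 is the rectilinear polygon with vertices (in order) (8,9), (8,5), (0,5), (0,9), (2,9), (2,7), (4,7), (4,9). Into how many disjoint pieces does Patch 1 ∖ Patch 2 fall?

Patch 1 ∖ Patch 2 splits into 2 disjoint pieces (area 16, area 1).

2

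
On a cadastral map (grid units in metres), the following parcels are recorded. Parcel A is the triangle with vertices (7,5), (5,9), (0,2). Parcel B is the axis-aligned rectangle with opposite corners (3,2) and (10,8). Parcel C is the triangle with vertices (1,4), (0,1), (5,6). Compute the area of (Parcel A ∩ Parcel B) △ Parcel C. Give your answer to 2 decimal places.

15.02

|Parcel A ∩ Parcel B| = 12.0214.
|(Parcel A ∩ Parcel B) ∩ Parcel C| = 1.
|(Parcel A ∩ Parcel B) △ Parcel C| = 12.0214 + 5 − 2 = 15.02.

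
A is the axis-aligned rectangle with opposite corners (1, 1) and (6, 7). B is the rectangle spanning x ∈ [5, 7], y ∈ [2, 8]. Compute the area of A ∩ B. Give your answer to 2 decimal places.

5.00

|A∩B|: x∈[5,6], y∈[2,7] → 1·5 = 5.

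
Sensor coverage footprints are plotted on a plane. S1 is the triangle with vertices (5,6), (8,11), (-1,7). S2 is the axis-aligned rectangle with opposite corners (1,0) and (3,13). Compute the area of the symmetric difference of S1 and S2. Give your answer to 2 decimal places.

|S1| = 16.5, |S2| = 26, |S1∩S2| = 3.6667.
|S1 △ S2| = |S1| + |S2| − 2·|S1∩S2| = 16.5 + 26 − 7.3333 = 35.17.

35.17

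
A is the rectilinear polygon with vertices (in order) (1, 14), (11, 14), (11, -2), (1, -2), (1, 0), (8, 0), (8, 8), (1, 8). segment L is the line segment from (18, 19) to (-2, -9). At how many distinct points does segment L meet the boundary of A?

The segment meets the boundary at (3,-2), (4.429,0), (11,9.2), (8,5).

4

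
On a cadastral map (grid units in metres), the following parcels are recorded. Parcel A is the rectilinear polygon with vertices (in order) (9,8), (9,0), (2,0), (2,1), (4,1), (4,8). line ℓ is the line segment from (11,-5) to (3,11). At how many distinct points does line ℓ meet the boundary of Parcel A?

The segment meets the boundary at (4.5,8), (8.5,0).

2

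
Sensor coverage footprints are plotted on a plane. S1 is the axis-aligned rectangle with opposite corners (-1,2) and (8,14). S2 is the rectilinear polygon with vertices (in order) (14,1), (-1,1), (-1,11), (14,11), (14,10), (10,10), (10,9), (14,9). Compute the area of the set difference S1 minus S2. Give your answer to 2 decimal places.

|S1| = 108, |S1∩S2| = 81.
|S1 ∖ S2| = |S1| − |S1∩S2| = 108 − 81 = 27.00.

27.00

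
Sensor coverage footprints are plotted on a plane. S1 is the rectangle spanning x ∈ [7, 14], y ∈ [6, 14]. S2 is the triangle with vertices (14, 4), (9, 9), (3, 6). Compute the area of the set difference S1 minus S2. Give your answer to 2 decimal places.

|S1| = 56, |S1∩S2| = 9.5.
|S1 ∖ S2| = |S1| − |S1∩S2| = 56 − 9.5 = 46.50.

46.50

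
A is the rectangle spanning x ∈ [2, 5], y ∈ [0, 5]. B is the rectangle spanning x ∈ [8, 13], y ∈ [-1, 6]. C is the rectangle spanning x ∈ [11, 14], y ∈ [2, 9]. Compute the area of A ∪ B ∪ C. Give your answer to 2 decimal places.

63.00

By inclusion–exclusion:
Individual areas: |A| = 15, |B| = 35, |C| = 21.
|A∩B| = 0 (no overlap).
|A∩C| = 0 (no overlap).
|B∩C|: x∈[11,13], y∈[2,6] → 2·4 = 8.
|A∩B∩C| = 0.
|A ∪ B ∪ C| = 71 − 8 + 0 = 63.00.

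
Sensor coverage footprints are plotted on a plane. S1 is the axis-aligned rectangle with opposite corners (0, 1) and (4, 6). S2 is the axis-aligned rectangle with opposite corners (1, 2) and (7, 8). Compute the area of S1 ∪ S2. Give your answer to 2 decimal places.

44.00

By inclusion–exclusion:
Individual areas: |S1| = 20, |S2| = 36.
|S1∩S2|: x∈[1,4], y∈[2,6] → 3·4 = 12.
|S1 ∪ S2| = 56 − 12 = 44.00.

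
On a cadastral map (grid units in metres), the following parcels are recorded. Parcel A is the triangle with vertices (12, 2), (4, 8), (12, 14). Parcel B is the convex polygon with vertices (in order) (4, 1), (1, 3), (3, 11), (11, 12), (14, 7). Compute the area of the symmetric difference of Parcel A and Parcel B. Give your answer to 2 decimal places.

|Parcel A| = 48, |Parcel B| = 88.5, |Parcel A∩Parcel B| = 38.9435.
|Parcel A △ Parcel B| = |Parcel A| + |Parcel B| − 2·|Parcel A∩Parcel B| = 48 + 88.5 − 77.887 = 58.61.

58.61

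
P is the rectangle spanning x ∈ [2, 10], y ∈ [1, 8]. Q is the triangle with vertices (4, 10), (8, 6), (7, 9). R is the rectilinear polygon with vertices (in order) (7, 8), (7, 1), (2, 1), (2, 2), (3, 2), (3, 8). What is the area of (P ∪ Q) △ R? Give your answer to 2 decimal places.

|P ∪ Q| = 58.6667.
|(P ∪ Q) ∩ R| = 29.
|(P ∪ Q) △ R| = 58.6667 + 29 − 58 = 29.67.

29.67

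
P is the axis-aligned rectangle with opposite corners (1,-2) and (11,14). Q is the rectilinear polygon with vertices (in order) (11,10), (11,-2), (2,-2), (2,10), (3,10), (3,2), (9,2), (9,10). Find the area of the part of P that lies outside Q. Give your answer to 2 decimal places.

|P| = 160, |P∩Q| = 60.
|P ∖ Q| = |P| − |P∩Q| = 160 − 60 = 100.00.

100.00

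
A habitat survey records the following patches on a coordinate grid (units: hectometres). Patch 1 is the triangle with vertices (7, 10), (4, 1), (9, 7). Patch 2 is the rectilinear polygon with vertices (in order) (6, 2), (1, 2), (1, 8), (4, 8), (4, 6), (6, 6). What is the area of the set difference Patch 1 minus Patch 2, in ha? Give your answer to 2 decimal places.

|Patch 1| = 13.5, |Patch 1∩Patch 2| = 3.1833.
|Patch 1 ∖ Patch 2| = |Patch 1| − |Patch 1∩Patch 2| = 13.5 − 3.1833 = 10.32.

10.32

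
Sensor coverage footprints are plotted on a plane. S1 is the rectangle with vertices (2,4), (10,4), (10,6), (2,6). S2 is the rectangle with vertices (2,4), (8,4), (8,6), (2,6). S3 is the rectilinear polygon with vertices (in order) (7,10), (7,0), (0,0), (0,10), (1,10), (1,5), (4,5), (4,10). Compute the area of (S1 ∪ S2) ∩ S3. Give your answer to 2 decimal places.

8.00

The region (S1 ∪ S2) ∩ S3 is the polygon with vertices (2,4), (2,5), (4,5), (4,6), (7,6), (7,4).
By the shoelace formula its area is 8.00.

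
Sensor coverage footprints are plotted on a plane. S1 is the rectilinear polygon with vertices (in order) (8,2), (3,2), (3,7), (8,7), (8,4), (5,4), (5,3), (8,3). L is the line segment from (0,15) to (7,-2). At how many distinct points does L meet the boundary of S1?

The segment meets the boundary at (5.353,2), (3.294,7).

2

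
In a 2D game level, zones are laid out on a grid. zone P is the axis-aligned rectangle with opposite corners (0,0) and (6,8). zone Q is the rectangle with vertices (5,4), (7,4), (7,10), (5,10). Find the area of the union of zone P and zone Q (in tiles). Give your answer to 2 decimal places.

56.00

By inclusion–exclusion:
Individual areas: |zone P| = 48, |zone Q| = 12.
|zone P∩zone Q|: x∈[5,6], y∈[4,8] → 1·4 = 4.
|zone P ∪ zone Q| = 60 − 4 = 56.00.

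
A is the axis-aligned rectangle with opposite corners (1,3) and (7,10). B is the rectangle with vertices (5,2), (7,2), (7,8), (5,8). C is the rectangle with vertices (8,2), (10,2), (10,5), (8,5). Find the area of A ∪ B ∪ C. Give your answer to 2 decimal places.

By inclusion–exclusion:
Individual areas: |A| = 42, |B| = 12, |C| = 6.
|A∩B|: x∈[5,7], y∈[3,8] → 2·5 = 10.
|A∩C| = 0 (no overlap).
|B∩C| = 0 (no overlap).
|A∩B∩C| = 0.
|A ∪ B ∪ C| = 60 − 10 + 0 = 50.00.

50.00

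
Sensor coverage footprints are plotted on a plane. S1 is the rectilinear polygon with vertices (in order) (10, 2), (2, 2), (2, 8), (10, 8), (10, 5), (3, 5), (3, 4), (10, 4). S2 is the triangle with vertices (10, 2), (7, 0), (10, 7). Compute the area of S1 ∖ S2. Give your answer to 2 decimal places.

|S1| = 41, |S1∩S2| = 4.2857.
|S1 ∖ S2| = |S1| − |S1∩S2| = 41 − 4.2857 = 36.71.

36.71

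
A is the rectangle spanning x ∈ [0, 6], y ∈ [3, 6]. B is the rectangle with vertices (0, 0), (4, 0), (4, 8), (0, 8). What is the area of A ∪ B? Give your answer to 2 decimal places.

38.00

By inclusion–exclusion:
Individual areas: |A| = 18, |B| = 32.
|A∩B|: x∈[0,4], y∈[3,6] → 4·3 = 12.
|A ∪ B| = 50 − 12 = 38.00.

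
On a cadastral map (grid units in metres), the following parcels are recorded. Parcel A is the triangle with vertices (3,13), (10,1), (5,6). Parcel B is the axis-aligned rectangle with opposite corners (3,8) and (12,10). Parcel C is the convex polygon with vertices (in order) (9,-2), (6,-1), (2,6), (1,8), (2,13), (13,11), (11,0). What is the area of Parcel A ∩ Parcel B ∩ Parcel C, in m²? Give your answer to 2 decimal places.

2.38

The intersection is the polygon with vertices (4.429,8), (3.857,10), (4.75,10), (5.917,8).
By the shoelace formula its area is 2.38.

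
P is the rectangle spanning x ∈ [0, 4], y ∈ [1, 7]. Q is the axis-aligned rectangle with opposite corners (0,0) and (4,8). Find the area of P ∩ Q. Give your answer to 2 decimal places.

24.00

|P∩Q|: x∈[0,4], y∈[1,7] → 4·6 = 24.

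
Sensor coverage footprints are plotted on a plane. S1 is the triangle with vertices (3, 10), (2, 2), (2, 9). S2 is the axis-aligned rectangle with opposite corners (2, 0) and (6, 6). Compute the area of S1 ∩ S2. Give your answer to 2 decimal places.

The intersection is the polygon with vertices (2,2), (2,6), (2.5,6).
By the shoelace formula its area is 1.00.

1.00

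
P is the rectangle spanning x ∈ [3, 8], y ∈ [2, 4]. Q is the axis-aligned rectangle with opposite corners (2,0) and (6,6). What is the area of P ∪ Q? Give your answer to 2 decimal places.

28.00

By inclusion–exclusion:
Individual areas: |P| = 10, |Q| = 24.
|P∩Q|: x∈[3,6], y∈[2,4] → 3·2 = 6.
|P ∪ Q| = 34 − 6 = 28.00.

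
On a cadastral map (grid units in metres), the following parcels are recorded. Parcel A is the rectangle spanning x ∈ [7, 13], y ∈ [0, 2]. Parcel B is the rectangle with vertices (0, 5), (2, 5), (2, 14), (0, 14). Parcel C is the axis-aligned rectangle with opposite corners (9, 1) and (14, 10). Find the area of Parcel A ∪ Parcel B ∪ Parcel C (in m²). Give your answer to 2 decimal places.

By inclusion–exclusion:
Individual areas: |Parcel A| = 12, |Parcel B| = 18, |Parcel C| = 45.
|Parcel A∩Parcel B| = 0 (no overlap).
|Parcel A∩Parcel C|: x∈[9,13], y∈[1,2] → 4·1 = 4.
|Parcel B∩Parcel C| = 0 (no overlap).
|Parcel A∩Parcel B∩Parcel C| = 0.
|Parcel A ∪ Parcel B ∪ Parcel C| = 75 − 4 + 0 = 71.00.

71.00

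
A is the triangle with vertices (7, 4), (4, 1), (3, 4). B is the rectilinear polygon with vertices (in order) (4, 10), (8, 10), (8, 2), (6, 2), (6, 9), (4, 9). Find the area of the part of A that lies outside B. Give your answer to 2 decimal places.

|A| = 6, |A∩B| = 0.5.
|A ∖ B| = |A| − |A∩B| = 6 − 0.5 = 5.50.

5.50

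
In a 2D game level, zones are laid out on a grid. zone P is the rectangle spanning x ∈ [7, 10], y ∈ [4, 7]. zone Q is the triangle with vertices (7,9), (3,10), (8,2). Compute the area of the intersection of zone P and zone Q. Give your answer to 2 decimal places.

The intersection is the polygon with vertices (7,4), (7,7), (7.286,7), (7.714,4).
By the shoelace formula its area is 1.50.

1.50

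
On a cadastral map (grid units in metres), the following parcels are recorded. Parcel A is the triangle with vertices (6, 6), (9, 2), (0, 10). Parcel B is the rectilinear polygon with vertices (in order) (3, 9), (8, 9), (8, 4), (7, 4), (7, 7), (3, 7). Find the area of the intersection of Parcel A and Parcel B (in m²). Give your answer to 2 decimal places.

0.85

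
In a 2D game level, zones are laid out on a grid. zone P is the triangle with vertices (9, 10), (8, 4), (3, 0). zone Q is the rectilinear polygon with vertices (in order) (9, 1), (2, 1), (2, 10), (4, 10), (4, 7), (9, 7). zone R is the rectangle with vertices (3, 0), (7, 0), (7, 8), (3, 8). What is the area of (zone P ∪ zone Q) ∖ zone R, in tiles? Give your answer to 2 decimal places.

|zone P ∪ zone Q| = 50.275.
|(zone P ∪ zone Q) ∩ zone R| = 25.325.
|(zone P ∪ zone Q) ∖ zone R| = 50.275 − 25.325 = 24.95.

24.95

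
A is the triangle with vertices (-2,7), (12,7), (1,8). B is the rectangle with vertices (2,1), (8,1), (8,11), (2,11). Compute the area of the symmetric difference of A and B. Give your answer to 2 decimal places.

|A| = 7, |B| = 60, |A∩B| = 3.8182.
|A △ B| = |A| + |B| − 2·|A∩B| = 7 + 60 − 7.6364 = 59.36.

59.36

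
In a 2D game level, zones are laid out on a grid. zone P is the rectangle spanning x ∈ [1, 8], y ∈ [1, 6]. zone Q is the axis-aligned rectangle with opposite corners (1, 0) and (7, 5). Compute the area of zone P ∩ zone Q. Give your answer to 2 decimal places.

|zone P∩zone Q|: x∈[1,7], y∈[1,5] → 6·4 = 24.

24.00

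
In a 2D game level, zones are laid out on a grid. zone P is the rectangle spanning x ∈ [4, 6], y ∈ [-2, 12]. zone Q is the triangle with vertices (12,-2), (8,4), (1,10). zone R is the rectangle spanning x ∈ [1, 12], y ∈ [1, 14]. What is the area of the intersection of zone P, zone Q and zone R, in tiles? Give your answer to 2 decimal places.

1.87

The intersection is the polygon with vertices (4,6.727), (4,7.429), (6,5.714), (6,4.545).
By the shoelace formula its area is 1.87.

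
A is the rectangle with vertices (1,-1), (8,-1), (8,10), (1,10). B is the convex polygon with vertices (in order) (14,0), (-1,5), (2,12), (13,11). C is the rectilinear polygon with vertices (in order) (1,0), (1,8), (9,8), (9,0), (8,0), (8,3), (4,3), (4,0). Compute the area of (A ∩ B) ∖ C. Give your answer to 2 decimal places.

|A ∩ B| = 47.8095.
|(A ∩ B) ∩ C| = 32.3333.
|(A ∩ B) ∖ C| = 47.8095 − 32.3333 = 15.48.

15.48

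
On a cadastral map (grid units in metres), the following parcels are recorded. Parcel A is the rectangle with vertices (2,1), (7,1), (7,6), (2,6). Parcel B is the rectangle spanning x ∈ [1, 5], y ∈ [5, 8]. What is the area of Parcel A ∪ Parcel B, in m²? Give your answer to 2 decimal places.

By inclusion–exclusion:
Individual areas: |Parcel A| = 25, |Parcel B| = 12.
|Parcel A∩Parcel B|: x∈[2,5], y∈[5,6] → 3·1 = 3.
|Parcel A ∪ Parcel B| = 37 − 3 = 34.00.

34.00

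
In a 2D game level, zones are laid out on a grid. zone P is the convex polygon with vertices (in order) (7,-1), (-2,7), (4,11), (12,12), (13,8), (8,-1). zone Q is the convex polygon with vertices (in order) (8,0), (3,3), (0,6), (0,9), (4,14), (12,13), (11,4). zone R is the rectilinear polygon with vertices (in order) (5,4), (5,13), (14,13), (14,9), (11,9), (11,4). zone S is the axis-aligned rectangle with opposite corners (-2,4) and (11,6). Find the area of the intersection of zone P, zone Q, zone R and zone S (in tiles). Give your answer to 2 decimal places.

The intersection is the polygon with vertices (11,4.4), (10.778,4), (5,4), (5,6), (11,6).
By the shoelace formula its area is 11.96.

11.96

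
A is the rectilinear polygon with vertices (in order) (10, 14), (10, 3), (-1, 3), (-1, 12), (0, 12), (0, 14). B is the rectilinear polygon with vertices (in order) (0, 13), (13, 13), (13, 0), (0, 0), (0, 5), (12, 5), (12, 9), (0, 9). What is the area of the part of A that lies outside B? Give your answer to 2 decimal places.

|A| = 119, |A∩B| = 60.
|A ∖ B| = |A| − |A∩B| = 119 − 60 = 59.00.

59.00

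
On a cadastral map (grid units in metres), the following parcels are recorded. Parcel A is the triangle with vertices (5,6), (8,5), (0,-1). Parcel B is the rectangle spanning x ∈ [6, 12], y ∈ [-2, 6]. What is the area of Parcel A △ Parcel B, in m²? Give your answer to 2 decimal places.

|Parcel A| = 13, |Parcel B| = 48, |Parcel A∩Parcel B| = 2.1667.
|Parcel A △ Parcel B| = |Parcel A| + |Parcel B| − 2·|Parcel A∩Parcel B| = 13 + 48 − 4.3333 = 56.67.

56.67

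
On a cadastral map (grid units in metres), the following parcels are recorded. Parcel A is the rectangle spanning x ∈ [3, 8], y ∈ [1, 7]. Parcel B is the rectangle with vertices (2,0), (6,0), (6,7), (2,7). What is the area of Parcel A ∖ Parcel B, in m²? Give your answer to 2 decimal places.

12.00

|Parcel A∩Parcel B|: x∈[3,6], y∈[1,7] → 3·6 = 18.
|Parcel A| = 30.
|Parcel A ∖ Parcel B| = |Parcel A| − |Parcel A∩Parcel B| = 30 − 18 = 12.00.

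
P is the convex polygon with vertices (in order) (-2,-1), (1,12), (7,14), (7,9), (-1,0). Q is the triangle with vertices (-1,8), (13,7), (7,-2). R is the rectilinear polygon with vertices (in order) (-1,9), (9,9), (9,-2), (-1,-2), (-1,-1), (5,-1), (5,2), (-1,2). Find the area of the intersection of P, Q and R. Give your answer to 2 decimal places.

12.75

The intersection is the polygon with vertices (5.687,7.522), (2.368,3.789), (-0.164,6.955), (0.059,7.924).
By the shoelace formula its area is 12.75.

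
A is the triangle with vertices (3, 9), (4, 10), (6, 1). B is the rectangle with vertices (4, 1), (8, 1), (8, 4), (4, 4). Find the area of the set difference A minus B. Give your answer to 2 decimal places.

4.81

|A| = 5.5, |A∩B| = 0.6875.
|A ∖ B| = |A| − |A∩B| = 5.5 − 0.6875 = 4.81.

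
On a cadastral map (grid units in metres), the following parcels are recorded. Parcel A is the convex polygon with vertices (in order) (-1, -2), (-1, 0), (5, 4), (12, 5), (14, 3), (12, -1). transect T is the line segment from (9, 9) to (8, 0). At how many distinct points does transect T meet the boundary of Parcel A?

1

The segment meets the boundary at (8.5,4.5).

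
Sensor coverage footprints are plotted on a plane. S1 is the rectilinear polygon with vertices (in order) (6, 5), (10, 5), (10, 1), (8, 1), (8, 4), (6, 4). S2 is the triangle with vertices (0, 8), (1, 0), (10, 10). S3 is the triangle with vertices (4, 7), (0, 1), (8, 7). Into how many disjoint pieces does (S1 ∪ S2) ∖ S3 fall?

3

(S1 ∪ S2) ∖ S3 splits into 3 disjoint pieces (area 10, area 25.3711, area 4.4154).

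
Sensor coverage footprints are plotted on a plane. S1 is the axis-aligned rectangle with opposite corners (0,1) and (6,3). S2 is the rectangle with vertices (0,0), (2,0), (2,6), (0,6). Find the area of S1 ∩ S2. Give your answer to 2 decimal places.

|S1∩S2|: x∈[0,2], y∈[1,3] → 2·2 = 4.

4.00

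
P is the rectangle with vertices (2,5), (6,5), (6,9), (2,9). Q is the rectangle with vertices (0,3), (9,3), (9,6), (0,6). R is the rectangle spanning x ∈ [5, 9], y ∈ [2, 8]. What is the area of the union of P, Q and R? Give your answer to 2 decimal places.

By inclusion–exclusion:
Individual areas: |P| = 16, |Q| = 27, |R| = 24.
|P∩Q|: x∈[2,6], y∈[5,6] → 4·1 = 4.
|P∩R|: x∈[5,6], y∈[5,8] → 1·3 = 3.
|Q∩R|: x∈[5,9], y∈[3,6] → 4·3 = 12.
|P∩Q∩R| = 1.
|P ∪ Q ∪ R| = 67 − 19 + 1 = 49.00.

49.00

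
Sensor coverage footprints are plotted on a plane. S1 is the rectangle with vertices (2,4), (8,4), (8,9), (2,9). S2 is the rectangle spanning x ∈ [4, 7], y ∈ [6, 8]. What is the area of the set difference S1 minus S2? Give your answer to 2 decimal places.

|S1∩S2|: x∈[4,7], y∈[6,8] → 3·2 = 6.
|S1| = 30.
|S1 ∖ S2| = |S1| − |S1∩S2| = 30 − 6 = 24.00.

24.00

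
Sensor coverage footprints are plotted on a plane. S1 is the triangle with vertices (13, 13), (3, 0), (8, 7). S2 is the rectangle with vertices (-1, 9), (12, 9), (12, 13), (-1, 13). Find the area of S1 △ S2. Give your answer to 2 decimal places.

53.57

|S1| = 2.5, |S2| = 52, |S1∩S2| = 0.4628.
|S1 △ S2| = |S1| + |S2| − 2·|S1∩S2| = 2.5 + 52 − 0.9256 = 53.57.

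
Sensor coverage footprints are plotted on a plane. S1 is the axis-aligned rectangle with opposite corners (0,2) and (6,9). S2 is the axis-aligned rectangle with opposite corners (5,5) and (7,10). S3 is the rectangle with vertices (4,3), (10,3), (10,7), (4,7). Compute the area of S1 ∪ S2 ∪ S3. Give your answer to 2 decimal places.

62.00

By inclusion–exclusion:
Individual areas: |S1| = 42, |S2| = 10, |S3| = 24.
|S1∩S2|: x∈[5,6], y∈[5,9] → 1·4 = 4.
|S1∩S3|: x∈[4,6], y∈[3,7] → 2·4 = 8.
|S2∩S3|: x∈[5,7], y∈[5,7] → 2·2 = 4.
|S1∩S2∩S3| = 2.
|S1 ∪ S2 ∪ S3| = 76 − 16 + 2 = 62.00.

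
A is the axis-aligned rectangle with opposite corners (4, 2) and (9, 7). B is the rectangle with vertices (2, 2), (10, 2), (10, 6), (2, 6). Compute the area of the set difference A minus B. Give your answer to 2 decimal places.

|A∩B|: x∈[4,9], y∈[2,6] → 5·4 = 20.
|A| = 25.
|A ∖ B| = |A| − |A∩B| = 25 − 20 = 5.00.

5.00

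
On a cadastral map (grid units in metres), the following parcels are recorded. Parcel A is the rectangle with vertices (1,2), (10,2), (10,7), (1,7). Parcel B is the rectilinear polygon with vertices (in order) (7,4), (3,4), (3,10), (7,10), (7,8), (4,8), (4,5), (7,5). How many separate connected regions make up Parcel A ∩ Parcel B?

1

Parcel A ∩ Parcel B is a single connected region.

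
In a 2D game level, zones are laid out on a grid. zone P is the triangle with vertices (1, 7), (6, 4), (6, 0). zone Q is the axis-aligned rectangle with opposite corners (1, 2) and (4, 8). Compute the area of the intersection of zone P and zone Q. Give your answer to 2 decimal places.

The intersection is the polygon with vertices (4,5.2), (4,2.8), (1,7).
By the shoelace formula its area is 3.60.

3.60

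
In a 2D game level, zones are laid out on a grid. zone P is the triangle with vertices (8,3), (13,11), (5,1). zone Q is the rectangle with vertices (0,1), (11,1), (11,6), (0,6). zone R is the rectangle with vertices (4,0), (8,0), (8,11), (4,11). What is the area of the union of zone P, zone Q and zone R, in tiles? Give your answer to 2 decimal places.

81.19

By inclusion–exclusion:
Individual areas: |zone P| = 7, |zone Q| = 55, |zone R| = 44.
|zone P∩zone Q| = 4.8125.
|zone P∩zone R| = 2.625.
|zone Q∩zone R|: x∈[4,8], y∈[1,6] → 4·5 = 20.
|zone P∩zone Q∩zone R| = 2.625.
|zone P ∪ zone Q ∪ zone R| = 106 − 27.4375 + 2.625 = 81.19.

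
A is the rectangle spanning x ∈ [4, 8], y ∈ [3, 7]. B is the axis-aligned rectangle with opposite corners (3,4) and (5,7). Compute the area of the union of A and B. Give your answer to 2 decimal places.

19.00

By inclusion–exclusion:
Individual areas: |A| = 16, |B| = 6.
|A∩B|: x∈[4,5], y∈[4,7] → 1·3 = 3.
|A ∪ B| = 22 − 3 = 19.00.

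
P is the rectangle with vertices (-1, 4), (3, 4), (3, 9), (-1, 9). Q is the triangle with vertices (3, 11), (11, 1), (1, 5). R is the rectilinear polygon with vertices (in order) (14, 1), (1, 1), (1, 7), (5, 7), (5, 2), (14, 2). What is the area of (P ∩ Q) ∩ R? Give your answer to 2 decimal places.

4.13

The region (P ∩ Q) ∩ R is the polygon with vertices (3,4.2), (1,5), (1.667,7), (3,7).
By the shoelace formula its area is 4.13.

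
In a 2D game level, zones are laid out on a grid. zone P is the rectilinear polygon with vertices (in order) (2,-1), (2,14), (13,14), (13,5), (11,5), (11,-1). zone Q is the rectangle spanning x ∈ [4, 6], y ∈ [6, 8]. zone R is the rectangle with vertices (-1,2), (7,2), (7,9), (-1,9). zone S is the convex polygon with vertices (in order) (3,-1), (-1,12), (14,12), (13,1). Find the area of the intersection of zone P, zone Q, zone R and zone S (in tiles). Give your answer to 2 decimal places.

4.00

The intersection is the polygon with vertices (6,8), (6,6), (4,6), (4,8).
By the shoelace formula its area is 4.00.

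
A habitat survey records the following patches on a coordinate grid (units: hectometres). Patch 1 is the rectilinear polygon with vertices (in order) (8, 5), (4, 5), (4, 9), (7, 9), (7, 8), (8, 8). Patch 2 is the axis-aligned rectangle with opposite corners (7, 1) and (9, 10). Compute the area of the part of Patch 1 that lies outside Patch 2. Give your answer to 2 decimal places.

|Patch 1| = 15, |Patch 1∩Patch 2| = 3.
|Patch 1 ∖ Patch 2| = |Patch 1| − |Patch 1∩Patch 2| = 15 − 3 = 12.00.

12.00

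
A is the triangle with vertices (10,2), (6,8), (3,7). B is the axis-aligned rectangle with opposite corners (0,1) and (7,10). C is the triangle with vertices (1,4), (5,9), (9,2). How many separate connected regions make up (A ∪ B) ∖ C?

(A ∪ B) ∖ C is a single connected region.

1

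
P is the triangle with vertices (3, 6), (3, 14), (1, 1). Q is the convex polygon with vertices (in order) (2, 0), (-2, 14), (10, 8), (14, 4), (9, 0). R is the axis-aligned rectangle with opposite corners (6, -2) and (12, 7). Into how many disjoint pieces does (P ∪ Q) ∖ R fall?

(P ∪ Q) ∖ R splits into 2 disjoint pieces (area 77.1548, area 3.6).

2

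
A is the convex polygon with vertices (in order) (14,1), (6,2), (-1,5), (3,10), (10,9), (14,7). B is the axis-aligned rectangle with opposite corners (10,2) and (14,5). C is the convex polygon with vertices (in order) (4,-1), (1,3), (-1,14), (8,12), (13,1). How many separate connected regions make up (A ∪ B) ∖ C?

(A ∪ B) ∖ C splits into 2 disjoint pieces (area 1.9859, area 18.5101).

2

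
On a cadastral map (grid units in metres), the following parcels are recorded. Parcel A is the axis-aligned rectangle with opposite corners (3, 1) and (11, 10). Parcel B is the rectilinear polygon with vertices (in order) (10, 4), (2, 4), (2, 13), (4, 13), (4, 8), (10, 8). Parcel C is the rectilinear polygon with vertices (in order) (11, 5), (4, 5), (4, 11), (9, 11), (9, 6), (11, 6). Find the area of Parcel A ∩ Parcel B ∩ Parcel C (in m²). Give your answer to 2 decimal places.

16.00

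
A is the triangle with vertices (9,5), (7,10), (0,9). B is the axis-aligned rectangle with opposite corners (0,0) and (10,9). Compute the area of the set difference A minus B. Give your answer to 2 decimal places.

|A| = 18.5, |A∩B| = 14.8.
|A ∖ B| = |A| − |A∩B| = 18.5 − 14.8 = 3.70.

3.70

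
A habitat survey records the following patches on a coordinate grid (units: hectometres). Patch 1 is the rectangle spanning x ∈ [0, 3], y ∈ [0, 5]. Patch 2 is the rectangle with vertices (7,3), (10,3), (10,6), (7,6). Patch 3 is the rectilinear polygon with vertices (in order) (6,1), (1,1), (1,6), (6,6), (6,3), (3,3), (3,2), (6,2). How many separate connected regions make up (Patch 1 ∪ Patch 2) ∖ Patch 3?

(Patch 1 ∪ Patch 2) ∖ Patch 3 splits into 2 disjoint pieces (area 7, area 9).

2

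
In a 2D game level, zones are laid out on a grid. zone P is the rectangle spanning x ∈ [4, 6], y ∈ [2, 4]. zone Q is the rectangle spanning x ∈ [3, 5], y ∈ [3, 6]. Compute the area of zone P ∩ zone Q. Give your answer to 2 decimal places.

|zone P∩zone Q|: x∈[4,5], y∈[3,4] → 1·1 = 1.

1.00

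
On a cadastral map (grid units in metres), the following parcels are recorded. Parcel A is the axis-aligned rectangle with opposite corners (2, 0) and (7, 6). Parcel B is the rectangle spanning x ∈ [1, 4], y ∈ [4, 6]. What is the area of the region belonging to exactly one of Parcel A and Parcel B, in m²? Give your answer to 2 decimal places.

|Parcel A∩Parcel B|: x∈[2,4], y∈[4,6] → 2·2 = 4.
|Parcel A △ Parcel B| = |Parcel A| + |Parcel B| − 2·|Parcel A∩Parcel B| = 30 + 6 − 8 = 28.00.

28.00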